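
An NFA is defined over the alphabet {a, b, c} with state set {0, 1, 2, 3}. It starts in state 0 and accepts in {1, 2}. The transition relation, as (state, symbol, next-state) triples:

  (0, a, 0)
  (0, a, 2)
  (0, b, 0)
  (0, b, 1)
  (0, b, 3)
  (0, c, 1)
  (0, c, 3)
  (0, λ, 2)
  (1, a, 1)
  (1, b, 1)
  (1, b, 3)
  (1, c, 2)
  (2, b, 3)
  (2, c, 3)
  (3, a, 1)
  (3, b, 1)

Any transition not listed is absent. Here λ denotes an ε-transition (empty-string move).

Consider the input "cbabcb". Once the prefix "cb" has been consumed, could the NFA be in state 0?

Start: ε-closure({0}) = {0, 2}.
Read 'c': 0→{1, 3}, 2→{3}; now {1, 3}.
Read 'b': 1→{1, 3}, 3→{1}; now {1, 3}.
State 0 is not in {1, 3}.

No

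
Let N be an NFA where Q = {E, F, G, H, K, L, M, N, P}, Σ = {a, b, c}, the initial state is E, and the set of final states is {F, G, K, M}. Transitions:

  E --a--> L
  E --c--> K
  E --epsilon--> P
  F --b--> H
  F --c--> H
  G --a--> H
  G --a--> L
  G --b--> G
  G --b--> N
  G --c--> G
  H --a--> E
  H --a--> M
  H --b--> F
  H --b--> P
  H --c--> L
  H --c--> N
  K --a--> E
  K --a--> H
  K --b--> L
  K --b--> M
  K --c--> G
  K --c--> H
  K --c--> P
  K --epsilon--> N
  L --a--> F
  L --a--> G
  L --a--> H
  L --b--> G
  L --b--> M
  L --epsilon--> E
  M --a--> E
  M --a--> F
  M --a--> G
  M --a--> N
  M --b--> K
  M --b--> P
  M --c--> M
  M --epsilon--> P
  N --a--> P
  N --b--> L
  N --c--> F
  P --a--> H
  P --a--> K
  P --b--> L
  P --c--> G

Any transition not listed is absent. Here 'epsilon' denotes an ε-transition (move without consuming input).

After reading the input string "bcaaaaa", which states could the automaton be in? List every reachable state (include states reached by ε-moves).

{E, F, G, H, K, L, M, N, P}

Start: ε-closure({E}) = {E, P}.
Read 'b': E→∅, P→{L}; union {L}; ε-closure = {E, L, P}.
Read 'c': E→{K}, L→∅, P→{G}; union {G, K}; ε-closure = {G, K, N}.
Read 'a': G→{H, L}, K→{E, H}, N→{P}; now {E, H, L, P}.
Read 'a': E→{L}, H→{E, M}, L→{F, G, H}, P→{H, K}; union {E, F, G, H, K, L, M}; ε-closure = {E, F, G, H, K, L, M, N, P}.
Read 'a': E→{L}, F→∅, G→{H, L}, H→{E, M}, K→{E, H}, L→{F, G, H}, M→{E, F, G, N}, N→{P}, P→{H, K}; now {E, F, G, H, K, L, M, N, P}.
Read 'a': E→{L}, F→∅, G→{H, L}, H→{E, M}, K→{E, H}, L→{F, G, H}, M→{E, F, G, N}, N→{P}, P→{H, K}; now {E, F, G, H, K, L, M, N, P}.
Read 'a': E→{L}, F→∅, G→{H, L}, H→{E, M}, K→{E, H}, L→{F, G, H}, M→{E, F, G, N}, N→{P}, P→{H, K}; now {E, F, G, H, K, L, M, N, P}.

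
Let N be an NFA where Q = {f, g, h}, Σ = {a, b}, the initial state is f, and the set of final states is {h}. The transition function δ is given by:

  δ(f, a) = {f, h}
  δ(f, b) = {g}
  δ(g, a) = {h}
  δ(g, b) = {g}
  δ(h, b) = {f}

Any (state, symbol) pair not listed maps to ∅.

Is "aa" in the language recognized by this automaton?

Yes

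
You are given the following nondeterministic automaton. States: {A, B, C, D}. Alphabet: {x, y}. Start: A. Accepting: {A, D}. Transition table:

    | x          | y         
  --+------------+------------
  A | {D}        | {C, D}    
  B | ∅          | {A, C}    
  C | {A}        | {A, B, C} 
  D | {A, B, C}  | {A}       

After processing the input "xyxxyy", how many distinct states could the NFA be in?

4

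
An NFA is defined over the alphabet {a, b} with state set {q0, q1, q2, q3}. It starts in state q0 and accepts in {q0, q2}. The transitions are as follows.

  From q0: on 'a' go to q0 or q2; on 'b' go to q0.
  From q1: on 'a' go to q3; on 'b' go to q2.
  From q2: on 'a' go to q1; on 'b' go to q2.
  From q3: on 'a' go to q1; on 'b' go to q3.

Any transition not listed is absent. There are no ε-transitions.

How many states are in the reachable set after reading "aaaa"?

Start in {q0}.
Read 'a': q0→{q0, q2}; now {q0, q2}.
Read 'a': q0→{q0, q2}, q2→{q1}; now {q0, q1, q2}.
Read 'a': q0→{q0, q2}, q1→{q3}, q2→{q1}; now {q0, q1, q2, q3}.
Read 'a': q0→{q0, q2}, q1→{q3}, q2→{q1}, q3→{q1}; now {q0, q1, q2, q3}.
That set has 4 states.

4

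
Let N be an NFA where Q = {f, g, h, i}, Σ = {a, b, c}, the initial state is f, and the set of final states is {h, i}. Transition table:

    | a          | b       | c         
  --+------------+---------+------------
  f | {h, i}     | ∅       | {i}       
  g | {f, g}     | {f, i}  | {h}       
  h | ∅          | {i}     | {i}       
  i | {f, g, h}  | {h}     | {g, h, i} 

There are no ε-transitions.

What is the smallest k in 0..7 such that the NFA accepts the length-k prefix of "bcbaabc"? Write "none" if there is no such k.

none

Start in {f}.
Read 'b': {f} → ∅.
The set is empty and remains empty for the remaining 6 symbols.
No reachable set along the way intersects F.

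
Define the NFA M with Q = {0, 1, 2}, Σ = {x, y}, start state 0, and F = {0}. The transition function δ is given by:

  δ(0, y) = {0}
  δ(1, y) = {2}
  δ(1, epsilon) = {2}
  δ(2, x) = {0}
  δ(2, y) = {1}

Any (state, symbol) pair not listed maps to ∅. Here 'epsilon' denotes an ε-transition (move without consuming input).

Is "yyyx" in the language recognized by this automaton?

Start in {0}.
Read 'y': {0} → {0}.
Read 'y': {0} → {0}.
Read 'y': {0} → {0}.
Read 'x': {0} → ∅.
The final set ∅ contains no accepting state.

No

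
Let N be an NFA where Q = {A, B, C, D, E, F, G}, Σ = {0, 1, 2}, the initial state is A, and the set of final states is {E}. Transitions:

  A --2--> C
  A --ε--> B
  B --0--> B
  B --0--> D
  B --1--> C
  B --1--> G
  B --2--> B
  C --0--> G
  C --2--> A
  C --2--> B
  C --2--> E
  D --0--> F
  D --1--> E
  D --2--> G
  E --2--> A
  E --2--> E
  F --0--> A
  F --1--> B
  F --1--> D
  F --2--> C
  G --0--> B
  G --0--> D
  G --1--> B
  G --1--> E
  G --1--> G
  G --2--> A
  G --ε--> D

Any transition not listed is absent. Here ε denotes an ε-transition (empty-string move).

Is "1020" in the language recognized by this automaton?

No

Start: ε-closure({A}) = {A, B}.
Read '1': A→∅, B→{C, G}; union {C, G}; ε-closure = {C, D, G}.
Read '0': C→{G}, D→{F}, G→{B, D}; now {B, D, F, G}.
Read '2': B→{B}, D→{G}, F→{C}, G→{A}; union {A, B, C, G}; ε-closure = {A, B, C, D, G}.
Read '0': A→∅, B→{B, D}, C→{G}, D→{F}, G→{B, D}; now {B, D, F, G}.
The final set {B, D, F, G} contains no accepting state.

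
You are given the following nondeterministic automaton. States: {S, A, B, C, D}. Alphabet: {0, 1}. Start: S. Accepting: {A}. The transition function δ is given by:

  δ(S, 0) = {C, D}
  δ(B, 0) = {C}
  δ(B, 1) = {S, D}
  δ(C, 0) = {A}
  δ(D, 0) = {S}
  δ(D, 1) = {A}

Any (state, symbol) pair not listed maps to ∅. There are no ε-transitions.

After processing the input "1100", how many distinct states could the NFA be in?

Start in {S}.
Read '1': {S} → ∅.
The set is empty and remains empty for the remaining 3 symbols.
That set has 0 states.

0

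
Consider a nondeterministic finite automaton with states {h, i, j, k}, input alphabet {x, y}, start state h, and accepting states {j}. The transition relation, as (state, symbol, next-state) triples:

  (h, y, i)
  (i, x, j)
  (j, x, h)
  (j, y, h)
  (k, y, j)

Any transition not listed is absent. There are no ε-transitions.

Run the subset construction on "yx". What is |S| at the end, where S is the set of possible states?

1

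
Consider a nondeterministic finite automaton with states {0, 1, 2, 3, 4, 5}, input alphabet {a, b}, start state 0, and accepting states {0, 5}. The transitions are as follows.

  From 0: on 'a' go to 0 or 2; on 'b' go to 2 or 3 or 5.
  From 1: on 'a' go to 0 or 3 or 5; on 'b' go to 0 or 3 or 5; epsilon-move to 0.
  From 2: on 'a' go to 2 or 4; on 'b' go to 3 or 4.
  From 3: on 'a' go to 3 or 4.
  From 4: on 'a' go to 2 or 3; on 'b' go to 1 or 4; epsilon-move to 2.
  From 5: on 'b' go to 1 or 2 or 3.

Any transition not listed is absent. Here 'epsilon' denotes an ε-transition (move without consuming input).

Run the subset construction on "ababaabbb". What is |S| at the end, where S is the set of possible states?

6

Start in {0}.
Read 'a': {0} → {0, 2}.
Read 'b': {0, 2} → {2, 3, 4, 5}.
Read 'a': {2, 3, 4, 5} → {2, 3, 4}.
Read 'b': {2, 3, 4} → {0, 1, 2, 3, 4}.
Read 'a': {0, 1, 2, 3, 4} → {0, 2, 3, 4, 5}.
Read 'a': {0, 2, 3, 4, 5} → {0, 2, 3, 4}.
Read 'b': {0, 2, 3, 4} → {0, 1, 2, 3, 4, 5}.
Read 'b': {0, 1, 2, 3, 4, 5} → {0, 1, 2, 3, 4, 5}.
Read 'b': {0, 1, 2, 3, 4, 5} → {0, 1, 2, 3, 4, 5}.
That set has 6 states.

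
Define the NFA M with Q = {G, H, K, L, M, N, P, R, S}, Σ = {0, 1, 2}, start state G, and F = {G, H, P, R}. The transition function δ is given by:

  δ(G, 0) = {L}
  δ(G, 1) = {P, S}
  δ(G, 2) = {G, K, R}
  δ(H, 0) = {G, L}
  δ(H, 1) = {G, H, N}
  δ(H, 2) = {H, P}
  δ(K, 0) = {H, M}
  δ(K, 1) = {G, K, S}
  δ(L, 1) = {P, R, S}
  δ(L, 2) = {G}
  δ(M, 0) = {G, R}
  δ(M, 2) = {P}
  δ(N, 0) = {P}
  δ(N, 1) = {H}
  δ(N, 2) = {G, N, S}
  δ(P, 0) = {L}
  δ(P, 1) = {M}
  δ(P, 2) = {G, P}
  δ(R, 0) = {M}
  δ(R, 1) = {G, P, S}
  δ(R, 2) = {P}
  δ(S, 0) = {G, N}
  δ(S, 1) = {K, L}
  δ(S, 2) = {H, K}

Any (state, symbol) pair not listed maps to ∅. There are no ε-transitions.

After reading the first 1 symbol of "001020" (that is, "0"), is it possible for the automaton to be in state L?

Yes

Start in {G}.
Read '0': G→{L}; now {L}.
State L is in {L}.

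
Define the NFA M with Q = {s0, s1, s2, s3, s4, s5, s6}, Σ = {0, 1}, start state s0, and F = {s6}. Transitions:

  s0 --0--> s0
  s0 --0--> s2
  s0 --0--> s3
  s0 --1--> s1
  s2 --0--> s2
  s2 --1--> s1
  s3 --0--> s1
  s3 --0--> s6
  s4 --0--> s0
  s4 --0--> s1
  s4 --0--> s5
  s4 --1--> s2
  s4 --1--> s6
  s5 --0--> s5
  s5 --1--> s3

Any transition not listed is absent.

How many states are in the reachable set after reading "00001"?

Start in {s0}.
Read '0': s0→{s0, s2, s3}; now {s0, s2, s3}.
Read '0': s0→{s0, s2, s3}, s2→{s2}, s3→{s1, s6}; now {s0, s1, s2, s3, s6}.
Read '0': s0→{s0, s2, s3}, s1→∅, s2→{s2}, s3→{s1, s6}, s6→∅; now {s0, s1, s2, s3, s6}.
Read '0': s0→{s0, s2, s3}, s1→∅, s2→{s2}, s3→{s1, s6}, s6→∅; now {s0, s1, s2, s3, s6}.
Read '1': s0→{s1}, s1→∅, s2→{s1}, s3→∅, s6→∅; now {s1}.
That set has 1 state.

1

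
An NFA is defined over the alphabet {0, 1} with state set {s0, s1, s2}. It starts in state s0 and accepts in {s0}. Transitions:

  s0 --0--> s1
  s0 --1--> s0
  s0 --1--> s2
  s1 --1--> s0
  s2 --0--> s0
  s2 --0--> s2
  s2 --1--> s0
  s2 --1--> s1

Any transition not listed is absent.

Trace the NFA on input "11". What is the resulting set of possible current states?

{s0, s1, s2}

Start in {s0}.
Read '1': s0→{s0, s2}; now {s0, s2}.
Read '1': s0→{s0, s2}, s2→{s0, s1}; now {s0, s1, s2}.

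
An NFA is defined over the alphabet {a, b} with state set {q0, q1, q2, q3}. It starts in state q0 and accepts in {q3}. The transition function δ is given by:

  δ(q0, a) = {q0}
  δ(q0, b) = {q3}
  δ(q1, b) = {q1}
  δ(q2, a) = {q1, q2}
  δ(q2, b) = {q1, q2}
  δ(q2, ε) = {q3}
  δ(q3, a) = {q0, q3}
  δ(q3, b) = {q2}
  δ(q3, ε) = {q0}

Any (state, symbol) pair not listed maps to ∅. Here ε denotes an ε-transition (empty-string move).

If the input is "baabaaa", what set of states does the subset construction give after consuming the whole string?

Start in {q0}.
Read 'b': q0→{q3}; union {q3}; ε-closure = {q0, q3}.
Read 'a': q0→{q0}, q3→{q0, q3}; now {q0, q3}.
Read 'a': q0→{q0}, q3→{q0, q3}; now {q0, q3}.
Read 'b': q0→{q3}, q3→{q2}; union {q2, q3}; ε-closure = {q0, q2, q3}.
Read 'a': q0→{q0}, q2→{q1, q2}, q3→{q0, q3}; now {q0, q1, q2, q3}.
Read 'a': q0→{q0}, q1→∅, q2→{q1, q2}, q3→{q0, q3}; now {q0, q1, q2, q3}.
Read 'a': q0→{q0}, q1→∅, q2→{q1, q2}, q3→{q0, q3}; now {q0, q1, q2, q3}.

{q0, q1, q2, q3}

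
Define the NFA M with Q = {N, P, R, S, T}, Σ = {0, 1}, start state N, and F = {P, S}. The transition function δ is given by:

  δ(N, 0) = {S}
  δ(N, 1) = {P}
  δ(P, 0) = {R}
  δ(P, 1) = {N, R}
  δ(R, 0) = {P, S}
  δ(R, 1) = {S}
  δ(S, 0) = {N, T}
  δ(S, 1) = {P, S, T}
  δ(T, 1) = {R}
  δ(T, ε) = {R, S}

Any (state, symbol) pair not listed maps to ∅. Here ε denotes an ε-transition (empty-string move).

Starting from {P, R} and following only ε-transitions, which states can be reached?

{P, R}

Begin with {P, R}.
No ε-moves leave this set, so the closure equals the set itself.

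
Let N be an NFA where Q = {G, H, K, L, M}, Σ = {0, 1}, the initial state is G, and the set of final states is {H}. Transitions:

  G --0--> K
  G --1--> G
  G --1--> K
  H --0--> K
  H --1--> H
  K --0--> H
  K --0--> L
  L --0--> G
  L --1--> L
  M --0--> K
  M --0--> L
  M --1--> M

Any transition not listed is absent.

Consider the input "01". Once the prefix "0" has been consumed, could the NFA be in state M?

No

Start in {G}.
Read '0': G→{K}; now {K}.
State M is not in {K}.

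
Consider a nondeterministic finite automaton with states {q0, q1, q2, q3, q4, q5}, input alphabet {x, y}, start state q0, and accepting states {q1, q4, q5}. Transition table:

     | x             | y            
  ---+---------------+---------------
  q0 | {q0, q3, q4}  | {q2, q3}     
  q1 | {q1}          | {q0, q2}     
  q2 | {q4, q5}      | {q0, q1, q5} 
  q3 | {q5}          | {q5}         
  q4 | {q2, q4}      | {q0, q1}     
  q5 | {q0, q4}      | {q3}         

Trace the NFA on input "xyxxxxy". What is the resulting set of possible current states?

{q0, q1, q2, q3, q5}

Start in {q0}.
Read 'x': q0→{q0, q3, q4}; now {q0, q3, q4}.
Read 'y': q0→{q2, q3}, q3→{q5}, q4→{q0, q1}; now {q0, q1, q2, q3, q5}.
Read 'x': q0→{q0, q3, q4}, q1→{q1}, q2→{q4, q5}, q3→{q5}, q5→{q0, q4}; now {q0, q1, q3, q4, q5}.
Read 'x': q0→{q0, q3, q4}, q1→{q1}, q3→{q5}, q4→{q2, q4}, q5→{q0, q4}; now {q0, q1, q2, q3, q4, q5}.
Read 'x': q0→{q0, q3, q4}, q1→{q1}, q2→{q4, q5}, q3→{q5}, q4→{q2, q4}, q5→{q0, q4}; now {q0, q1, q2, q3, q4, q5}.
Read 'x': q0→{q0, q3, q4}, q1→{q1}, q2→{q4, q5}, q3→{q5}, q4→{q2, q4}, q5→{q0, q4}; now {q0, q1, q2, q3, q4, q5}.
Read 'y': q0→{q2, q3}, q1→{q0, q2}, q2→{q0, q1, q5}, q3→{q5}, q4→{q0, q1}, q5→{q3}; now {q0, q1, q2, q3, q5}.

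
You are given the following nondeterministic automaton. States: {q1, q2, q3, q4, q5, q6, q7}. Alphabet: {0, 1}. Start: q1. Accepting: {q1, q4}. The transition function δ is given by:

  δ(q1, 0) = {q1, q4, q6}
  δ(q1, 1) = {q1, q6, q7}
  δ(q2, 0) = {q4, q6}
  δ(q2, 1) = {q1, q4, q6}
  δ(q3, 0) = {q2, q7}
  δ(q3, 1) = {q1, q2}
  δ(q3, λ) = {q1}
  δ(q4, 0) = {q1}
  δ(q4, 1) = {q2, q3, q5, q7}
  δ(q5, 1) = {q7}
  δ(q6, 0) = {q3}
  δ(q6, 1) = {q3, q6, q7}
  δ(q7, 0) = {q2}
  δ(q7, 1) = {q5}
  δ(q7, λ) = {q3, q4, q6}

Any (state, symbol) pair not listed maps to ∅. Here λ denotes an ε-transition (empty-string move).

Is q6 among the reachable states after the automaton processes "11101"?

Start in {q1}.
Read '1': {q1} → {q1, q3, q4, q6, q7}.
Read '1': {q1, q3, q4, q6, q7} → {q1, q2, q3, q4, q5, q6, q7}.
Read '1': {q1, q2, q3, q4, q5, q6, q7} → {q1, q2, q3, q4, q5, q6, q7}.
Read '0': {q1, q2, q3, q4, q5, q6, q7} → {q1, q2, q3, q4, q6, q7}.
Read '1': {q1, q2, q3, q4, q6, q7} → {q1, q2, q3, q4, q5, q6, q7}.
State q6 is in {q1, q2, q3, q4, q5, q6, q7}.

Yes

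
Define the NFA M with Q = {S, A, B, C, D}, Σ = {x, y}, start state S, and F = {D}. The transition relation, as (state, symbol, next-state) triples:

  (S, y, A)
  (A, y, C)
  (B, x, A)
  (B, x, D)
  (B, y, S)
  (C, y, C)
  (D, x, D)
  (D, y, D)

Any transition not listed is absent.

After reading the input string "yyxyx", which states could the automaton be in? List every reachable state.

Start in {S}.
Read 'y': {S} → {A}.
Read 'y': {A} → {C}.
Read 'x': {C} → ∅.
The set is empty and remains empty for the remaining 2 symbols.

∅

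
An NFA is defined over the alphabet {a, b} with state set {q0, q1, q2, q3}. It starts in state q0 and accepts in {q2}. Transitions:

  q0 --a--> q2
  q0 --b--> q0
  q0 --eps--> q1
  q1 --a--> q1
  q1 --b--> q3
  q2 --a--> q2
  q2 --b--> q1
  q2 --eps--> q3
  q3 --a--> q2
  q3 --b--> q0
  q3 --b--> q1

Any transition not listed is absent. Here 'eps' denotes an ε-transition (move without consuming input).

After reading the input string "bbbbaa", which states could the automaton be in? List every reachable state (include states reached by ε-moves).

{q1, q2, q3}

Start: ε-closure({q0}) = {q0, q1}.
Read 'b': {q0, q1} → {q0, q1, q3}.
Read 'b': {q0, q1, q3} → {q0, q1, q3}.
Read 'b': {q0, q1, q3} → {q0, q1, q3}.
Read 'b': {q0, q1, q3} → {q0, q1, q3}.
Read 'a': {q0, q1, q3} → {q1, q2, q3}.
Read 'a': {q1, q2, q3} → {q1, q2, q3}.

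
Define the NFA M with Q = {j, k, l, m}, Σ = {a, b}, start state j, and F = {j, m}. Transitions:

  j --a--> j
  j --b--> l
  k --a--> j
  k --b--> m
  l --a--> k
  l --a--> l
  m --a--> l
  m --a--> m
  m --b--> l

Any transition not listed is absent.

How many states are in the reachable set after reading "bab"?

1

Start in {j}.
Read 'b': j→{l}; now {l}.
Read 'a': l→{k, l}; now {k, l}.
Read 'b': k→{m}, l→∅; now {m}.
That set has 1 state.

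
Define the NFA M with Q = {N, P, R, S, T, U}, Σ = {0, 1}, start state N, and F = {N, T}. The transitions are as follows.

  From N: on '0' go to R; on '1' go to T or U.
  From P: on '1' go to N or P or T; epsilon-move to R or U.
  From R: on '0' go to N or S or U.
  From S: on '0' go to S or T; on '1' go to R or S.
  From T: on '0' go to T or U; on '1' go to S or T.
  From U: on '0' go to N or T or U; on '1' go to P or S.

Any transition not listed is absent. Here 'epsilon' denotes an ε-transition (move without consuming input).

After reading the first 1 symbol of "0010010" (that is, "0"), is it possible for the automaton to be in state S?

Start in {N}.
Read '0': N→{R}; now {R}.
State S is not in {R}.

No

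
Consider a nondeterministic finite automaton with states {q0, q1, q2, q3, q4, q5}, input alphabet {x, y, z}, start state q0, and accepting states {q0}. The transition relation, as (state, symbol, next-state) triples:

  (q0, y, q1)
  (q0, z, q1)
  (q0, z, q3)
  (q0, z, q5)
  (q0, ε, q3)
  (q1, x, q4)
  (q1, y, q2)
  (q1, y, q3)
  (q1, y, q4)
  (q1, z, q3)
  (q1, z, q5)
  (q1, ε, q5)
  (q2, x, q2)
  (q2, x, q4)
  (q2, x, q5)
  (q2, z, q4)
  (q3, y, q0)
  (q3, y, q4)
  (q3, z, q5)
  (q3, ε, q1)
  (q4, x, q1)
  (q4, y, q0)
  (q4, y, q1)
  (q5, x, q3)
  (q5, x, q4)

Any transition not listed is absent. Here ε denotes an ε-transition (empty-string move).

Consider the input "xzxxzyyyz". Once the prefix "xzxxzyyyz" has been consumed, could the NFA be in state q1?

Start: ε-closure({q0}) = {q0, q1, q3, q5}.
Read 'x': {q0, q1, q3, q5} → {q1, q3, q4, q5}.
Read 'z': {q1, q3, q4, q5} → {q1, q3, q5}.
Read 'x': {q1, q3, q5} → {q1, q3, q4, q5}.
Read 'x': {q1, q3, q4, q5} → {q1, q3, q4, q5}.
Read 'z': {q1, q3, q4, q5} → {q1, q3, q5}.
Read 'y': {q1, q3, q5} → {q0, q1, q2, q3, q4, q5}.
Read 'y': {q0, q1, q2, q3, q4, q5} → {q0, q1, q2, q3, q4, q5}.
Read 'y': {q0, q1, q2, q3, q4, q5} → {q0, q1, q2, q3, q4, q5}.
Read 'z': {q0, q1, q2, q3, q4, q5} → {q1, q3, q4, q5}.
State q1 is in {q1, q3, q4, q5}.

Yes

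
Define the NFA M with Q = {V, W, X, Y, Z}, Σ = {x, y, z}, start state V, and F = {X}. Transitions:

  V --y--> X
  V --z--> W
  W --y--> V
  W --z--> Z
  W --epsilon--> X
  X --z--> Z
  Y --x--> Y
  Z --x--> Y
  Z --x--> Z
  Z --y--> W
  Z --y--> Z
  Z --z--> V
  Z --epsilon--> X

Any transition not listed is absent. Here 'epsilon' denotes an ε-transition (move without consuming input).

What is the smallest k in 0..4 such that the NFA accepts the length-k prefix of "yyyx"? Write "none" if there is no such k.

Start in {V}.
Read 'y': V→{X}; now {X}.
None of the earlier sets intersect F, but {X} does.

1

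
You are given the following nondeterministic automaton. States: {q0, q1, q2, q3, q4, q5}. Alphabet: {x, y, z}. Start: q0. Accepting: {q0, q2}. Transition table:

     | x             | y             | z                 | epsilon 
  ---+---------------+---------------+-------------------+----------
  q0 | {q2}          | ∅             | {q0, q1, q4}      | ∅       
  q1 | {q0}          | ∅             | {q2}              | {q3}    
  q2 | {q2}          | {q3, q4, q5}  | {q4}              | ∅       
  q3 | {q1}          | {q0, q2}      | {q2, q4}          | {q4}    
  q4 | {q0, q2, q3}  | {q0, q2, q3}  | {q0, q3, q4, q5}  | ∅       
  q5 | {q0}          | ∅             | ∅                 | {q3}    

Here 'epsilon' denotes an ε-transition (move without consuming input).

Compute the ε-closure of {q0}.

Begin with {q0}.
No ε-moves leave this set, so the closure equals the set itself.

{q0}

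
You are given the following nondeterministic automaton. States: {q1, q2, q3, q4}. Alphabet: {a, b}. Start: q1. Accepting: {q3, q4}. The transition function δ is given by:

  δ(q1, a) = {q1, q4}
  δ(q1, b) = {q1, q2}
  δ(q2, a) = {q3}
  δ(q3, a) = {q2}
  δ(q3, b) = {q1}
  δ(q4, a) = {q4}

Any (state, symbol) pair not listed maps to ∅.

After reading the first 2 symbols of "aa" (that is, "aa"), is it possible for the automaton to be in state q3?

No

Start in {q1}.
Read 'a': {q1} → {q1, q4}.
Read 'a': {q1, q4} → {q1, q4}.
State q3 is not in {q1, q4}.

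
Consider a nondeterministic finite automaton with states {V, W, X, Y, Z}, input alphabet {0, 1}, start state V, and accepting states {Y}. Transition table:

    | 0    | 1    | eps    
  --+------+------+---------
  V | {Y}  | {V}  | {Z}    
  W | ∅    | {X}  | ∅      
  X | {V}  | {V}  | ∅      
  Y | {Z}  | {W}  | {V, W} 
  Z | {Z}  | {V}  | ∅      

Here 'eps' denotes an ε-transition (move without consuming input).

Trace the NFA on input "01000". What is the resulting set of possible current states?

Start: ε-closure({V}) = {V, Z}.
Read '0': V→{Y}, Z→{Z}; union {Y, Z}; ε-closure = {V, W, Y, Z}.
Read '1': V→{V}, W→{X}, Y→{W}, Z→{V}; union {V, W, X}; ε-closure = {V, W, X, Z}.
Read '0': V→{Y}, W→∅, X→{V}, Z→{Z}; union {V, Y, Z}; ε-closure = {V, W, Y, Z}.
Read '0': V→{Y}, W→∅, Y→{Z}, Z→{Z}; union {Y, Z}; ε-closure = {V, W, Y, Z}.
Read '0': V→{Y}, W→∅, Y→{Z}, Z→{Z}; union {Y, Z}; ε-closure = {V, W, Y, Z}.

{V, W, Y, Z}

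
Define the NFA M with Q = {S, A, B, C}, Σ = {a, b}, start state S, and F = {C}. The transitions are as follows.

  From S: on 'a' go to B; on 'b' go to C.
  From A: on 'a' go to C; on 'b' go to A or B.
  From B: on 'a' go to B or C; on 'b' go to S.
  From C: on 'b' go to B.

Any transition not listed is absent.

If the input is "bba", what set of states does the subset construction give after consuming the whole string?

Start in {S}.
Read 'b': {S} → {C}.
Read 'b': {C} → {B}.
Read 'a': {B} → {B, C}.

{B, C}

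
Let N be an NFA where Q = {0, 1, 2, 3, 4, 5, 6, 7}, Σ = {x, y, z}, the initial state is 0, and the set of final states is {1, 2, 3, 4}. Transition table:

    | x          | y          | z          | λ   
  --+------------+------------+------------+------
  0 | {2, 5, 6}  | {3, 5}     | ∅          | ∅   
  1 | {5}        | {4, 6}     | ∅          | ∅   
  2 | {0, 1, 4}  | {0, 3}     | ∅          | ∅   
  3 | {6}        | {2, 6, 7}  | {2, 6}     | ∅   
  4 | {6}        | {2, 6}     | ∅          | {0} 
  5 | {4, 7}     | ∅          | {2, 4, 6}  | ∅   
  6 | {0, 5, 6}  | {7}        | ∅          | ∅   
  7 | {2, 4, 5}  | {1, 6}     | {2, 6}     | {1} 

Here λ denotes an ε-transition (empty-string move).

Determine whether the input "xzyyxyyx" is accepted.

Yes

Start in {0}.
Read 'x': 0→{2, 5, 6}; now {2, 5, 6}.
Read 'z': 2→∅, 5→{2, 4, 6}, 6→∅; union {2, 4, 6}; ε-closure = {0, 2, 4, 6}.
Read 'y': 0→{3, 5}, 2→{0, 3}, 4→{2, 6}, 6→{7}; union {0, 2, 3, 5, 6, 7}; ε-closure = {0, 1, 2, 3, 5, 6, 7}.
Read 'y': 0→{3, 5}, 1→{4, 6}, 2→{0, 3}, 3→{2, 6, 7}, 5→∅, 6→{7}, 7→{1, 6}; now {0, 1, 2, 3, 4, 5, 6, 7}.
Read 'x': 0→{2, 5, 6}, 1→{5}, 2→{0, 1, 4}, 3→{6}, 4→{6}, 5→{4, 7}, 6→{0, 5, 6}, 7→{2, 4, 5}; now {0, 1, 2, 4, 5, 6, 7}.
Read 'y': 0→{3, 5}, 1→{4, 6}, 2→{0, 3}, 4→{2, 6}, 5→∅, 6→{7}, 7→{1, 6}; now {0, 1, 2, 3, 4, 5, 6, 7}.
Read 'y': 0→{3, 5}, 1→{4, 6}, 2→{0, 3}, 3→{2, 6, 7}, 4→{2, 6}, 5→∅, 6→{7}, 7→{1, 6}; now {0, 1, 2, 3, 4, 5, 6, 7}.
Read 'x': 0→{2, 5, 6}, 1→{5}, 2→{0, 1, 4}, 3→{6}, 4→{6}, 5→{4, 7}, 6→{0, 5, 6}, 7→{2, 4, 5}; now {0, 1, 2, 4, 5, 6, 7}.
The final set {0, 1, 2, 4, 5, 6, 7} contains the accepting states 1, 2, 4.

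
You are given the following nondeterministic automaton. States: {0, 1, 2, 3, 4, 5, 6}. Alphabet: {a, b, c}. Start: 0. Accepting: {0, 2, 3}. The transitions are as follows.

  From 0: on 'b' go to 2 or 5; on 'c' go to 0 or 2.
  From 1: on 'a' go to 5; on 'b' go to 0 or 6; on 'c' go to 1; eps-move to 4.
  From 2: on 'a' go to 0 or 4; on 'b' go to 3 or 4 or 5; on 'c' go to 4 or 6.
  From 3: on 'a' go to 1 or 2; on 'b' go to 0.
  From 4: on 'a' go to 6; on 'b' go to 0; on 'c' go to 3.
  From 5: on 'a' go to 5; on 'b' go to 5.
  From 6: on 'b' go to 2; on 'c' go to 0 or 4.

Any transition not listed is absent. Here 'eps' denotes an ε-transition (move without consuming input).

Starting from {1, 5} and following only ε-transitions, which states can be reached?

{1, 4, 5}

Begin with {1, 5}.
ε-move 1 → 4; add 4.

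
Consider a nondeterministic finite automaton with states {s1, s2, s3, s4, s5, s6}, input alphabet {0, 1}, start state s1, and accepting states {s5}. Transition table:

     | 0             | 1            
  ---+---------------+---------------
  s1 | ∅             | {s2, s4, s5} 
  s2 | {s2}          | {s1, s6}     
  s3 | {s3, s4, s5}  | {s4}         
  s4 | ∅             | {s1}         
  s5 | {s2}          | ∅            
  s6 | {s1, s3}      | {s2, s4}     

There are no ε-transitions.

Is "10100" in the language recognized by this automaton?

Yes

Start in {s1}.
Read '1': s1→{s2, s4, s5}; now {s2, s4, s5}.
Read '0': s2→{s2}, s4→∅, s5→{s2}; now {s2}.
Read '1': s2→{s1, s6}; now {s1, s6}.
Read '0': s1→∅, s6→{s1, s3}; now {s1, s3}.
Read '0': s1→∅, s3→{s3, s4, s5}; now {s3, s4, s5}.
The final set {s3, s4, s5} contains the accepting state s5.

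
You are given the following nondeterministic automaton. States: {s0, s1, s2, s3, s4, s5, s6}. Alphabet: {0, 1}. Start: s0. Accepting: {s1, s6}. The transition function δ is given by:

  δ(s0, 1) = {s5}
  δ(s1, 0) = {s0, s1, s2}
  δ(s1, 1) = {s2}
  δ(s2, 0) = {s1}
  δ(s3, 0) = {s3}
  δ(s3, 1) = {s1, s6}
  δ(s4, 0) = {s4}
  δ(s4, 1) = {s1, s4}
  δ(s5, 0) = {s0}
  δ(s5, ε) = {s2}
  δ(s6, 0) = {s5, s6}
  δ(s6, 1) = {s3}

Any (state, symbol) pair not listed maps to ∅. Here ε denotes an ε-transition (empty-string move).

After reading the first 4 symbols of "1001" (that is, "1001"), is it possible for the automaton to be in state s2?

Start in {s0}.
Read '1': s0→{s5}; union {s5}; ε-closure = {s2, s5}.
Read '0': s2→{s1}, s5→{s0}; now {s0, s1}.
Read '0': s0→∅, s1→{s0, s1, s2}; now {s0, s1, s2}.
Read '1': s0→{s5}, s1→{s2}, s2→∅; now {s2, s5}.
State s2 is in {s2, s5}.

Yes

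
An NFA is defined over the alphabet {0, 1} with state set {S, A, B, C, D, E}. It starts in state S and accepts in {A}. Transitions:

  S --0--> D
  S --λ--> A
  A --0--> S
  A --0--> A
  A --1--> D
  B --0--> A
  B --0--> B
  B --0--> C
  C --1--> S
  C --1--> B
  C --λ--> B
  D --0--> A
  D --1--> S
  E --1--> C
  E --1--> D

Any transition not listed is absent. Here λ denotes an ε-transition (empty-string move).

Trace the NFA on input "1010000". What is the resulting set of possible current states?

{S, A, D}

Start: ε-closure({S}) = {S, A}.
Read '1': S→∅, A→{D}; now {D}.
Read '0': D→{A}; now {A}.
Read '1': A→{D}; now {D}.
Read '0': D→{A}; now {A}.
Read '0': A→{S, A}; now {S, A}.
Read '0': S→{D}, A→{S, A}; now {S, A, D}.
Read '0': S→{D}, A→{S, A}, D→{A}; now {S, A, D}.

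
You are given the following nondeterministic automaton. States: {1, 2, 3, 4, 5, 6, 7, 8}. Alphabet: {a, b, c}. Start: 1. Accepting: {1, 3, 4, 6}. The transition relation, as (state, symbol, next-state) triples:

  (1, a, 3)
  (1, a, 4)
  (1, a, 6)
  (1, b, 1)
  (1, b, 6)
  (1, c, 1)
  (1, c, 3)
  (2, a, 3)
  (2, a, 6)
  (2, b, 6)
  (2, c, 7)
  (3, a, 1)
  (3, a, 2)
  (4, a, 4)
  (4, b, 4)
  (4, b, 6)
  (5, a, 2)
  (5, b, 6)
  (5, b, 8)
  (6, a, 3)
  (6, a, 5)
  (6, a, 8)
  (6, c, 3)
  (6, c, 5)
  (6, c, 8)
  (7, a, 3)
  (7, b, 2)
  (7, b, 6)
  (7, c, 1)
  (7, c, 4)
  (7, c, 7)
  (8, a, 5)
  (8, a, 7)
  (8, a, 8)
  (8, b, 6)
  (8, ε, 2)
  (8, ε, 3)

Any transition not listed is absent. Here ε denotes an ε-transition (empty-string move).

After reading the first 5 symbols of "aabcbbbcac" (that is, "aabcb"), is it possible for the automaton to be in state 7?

No

Start in {1}.
Read 'a': 1→{3, 4, 6}; now {3, 4, 6}.
Read 'a': 3→{1, 2}, 4→{4}, 6→{3, 5, 8}; now {1, 2, 3, 4, 5, 8}.
Read 'b': 1→{1, 6}, 2→{6}, 3→∅, 4→{4, 6}, 5→{6, 8}, 8→{6}; union {1, 4, 6, 8}; ε-closure = {1, 2, 3, 4, 6, 8}.
Read 'c': 1→{1, 3}, 2→{7}, 3→∅, 4→∅, 6→{3, 5, 8}, 8→∅; union {1, 3, 5, 7, 8}; ε-closure = {1, 2, 3, 5, 7, 8}.
Read 'b': 1→{1, 6}, 2→{6}, 3→∅, 5→{6, 8}, 7→{2, 6}, 8→{6}; union {1, 2, 6, 8}; ε-closure = {1, 2, 3, 6, 8}.
State 7 is not in {1, 2, 3, 6, 8}.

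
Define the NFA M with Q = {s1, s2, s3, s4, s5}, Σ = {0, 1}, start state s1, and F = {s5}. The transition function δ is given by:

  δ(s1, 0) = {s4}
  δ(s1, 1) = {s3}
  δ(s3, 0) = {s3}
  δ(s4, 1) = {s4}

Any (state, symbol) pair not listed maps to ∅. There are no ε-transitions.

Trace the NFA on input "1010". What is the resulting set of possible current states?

∅

Start in {s1}.
Read '1': s1→{s3}; now {s3}.
Read '0': s3→{s3}; now {s3}.
Read '1': s3→∅; now ∅.
The set is empty and remains empty for the remaining 1 symbol.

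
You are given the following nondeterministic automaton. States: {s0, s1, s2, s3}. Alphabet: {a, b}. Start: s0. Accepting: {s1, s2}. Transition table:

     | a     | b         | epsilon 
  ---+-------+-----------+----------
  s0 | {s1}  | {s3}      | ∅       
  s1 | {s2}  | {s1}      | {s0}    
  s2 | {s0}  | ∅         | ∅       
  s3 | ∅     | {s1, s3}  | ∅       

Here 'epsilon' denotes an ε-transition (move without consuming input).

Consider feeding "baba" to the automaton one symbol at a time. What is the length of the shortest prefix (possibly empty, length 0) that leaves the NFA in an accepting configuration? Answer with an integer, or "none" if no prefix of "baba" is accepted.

Start in {s0}.
Read 'b': s0→{s3}; now {s3}.
Read 'a': s3→∅; now ∅.
The set is empty and remains empty for the remaining 2 symbols.
No reachable set along the way intersects F.

none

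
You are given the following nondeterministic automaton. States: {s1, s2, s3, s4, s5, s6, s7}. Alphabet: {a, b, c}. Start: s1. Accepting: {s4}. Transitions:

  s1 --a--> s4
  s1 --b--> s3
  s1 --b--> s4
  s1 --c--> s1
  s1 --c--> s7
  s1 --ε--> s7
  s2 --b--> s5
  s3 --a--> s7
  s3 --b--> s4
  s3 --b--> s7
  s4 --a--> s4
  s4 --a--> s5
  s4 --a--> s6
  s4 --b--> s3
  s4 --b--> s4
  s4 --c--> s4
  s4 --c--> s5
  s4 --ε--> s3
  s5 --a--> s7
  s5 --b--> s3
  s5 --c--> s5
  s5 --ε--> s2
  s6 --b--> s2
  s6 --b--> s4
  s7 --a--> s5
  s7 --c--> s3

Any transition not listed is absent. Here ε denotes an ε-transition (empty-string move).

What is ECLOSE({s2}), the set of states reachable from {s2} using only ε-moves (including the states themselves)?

{s2}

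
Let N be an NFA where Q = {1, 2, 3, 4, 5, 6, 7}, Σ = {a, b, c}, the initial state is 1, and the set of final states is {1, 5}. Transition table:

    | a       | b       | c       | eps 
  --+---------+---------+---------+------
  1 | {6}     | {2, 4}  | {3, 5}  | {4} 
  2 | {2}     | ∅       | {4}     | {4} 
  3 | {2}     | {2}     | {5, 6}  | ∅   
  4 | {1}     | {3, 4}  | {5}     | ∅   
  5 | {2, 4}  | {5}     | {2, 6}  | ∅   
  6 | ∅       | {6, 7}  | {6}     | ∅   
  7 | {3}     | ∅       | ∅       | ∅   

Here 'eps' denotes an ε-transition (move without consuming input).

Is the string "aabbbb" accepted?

No

Start: ε-closure({1}) = {1, 4}.
Read 'a': 1→{6}, 4→{1}; union {1, 6}; ε-closure = {1, 4, 6}.
Read 'a': 1→{6}, 4→{1}, 6→∅; union {1, 6}; ε-closure = {1, 4, 6}.
Read 'b': 1→{2, 4}, 4→{3, 4}, 6→{6, 7}; now {2, 3, 4, 6, 7}.
Read 'b': 2→∅, 3→{2}, 4→{3, 4}, 6→{6, 7}, 7→∅; now {2, 3, 4, 6, 7}.
Read 'b': 2→∅, 3→{2}, 4→{3, 4}, 6→{6, 7}, 7→∅; now {2, 3, 4, 6, 7}.
Read 'b': 2→∅, 3→{2}, 4→{3, 4}, 6→{6, 7}, 7→∅; now {2, 3, 4, 6, 7}.
The final set {2, 3, 4, 6, 7} contains no accepting state.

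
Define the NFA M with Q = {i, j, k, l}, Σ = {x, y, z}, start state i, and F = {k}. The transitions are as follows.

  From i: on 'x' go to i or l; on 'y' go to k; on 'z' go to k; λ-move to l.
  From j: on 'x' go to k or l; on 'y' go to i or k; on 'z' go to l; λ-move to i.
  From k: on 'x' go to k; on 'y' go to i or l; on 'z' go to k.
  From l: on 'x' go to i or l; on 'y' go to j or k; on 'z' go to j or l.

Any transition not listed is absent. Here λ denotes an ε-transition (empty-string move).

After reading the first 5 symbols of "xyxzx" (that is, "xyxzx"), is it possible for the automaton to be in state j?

No

Start: ε-closure({i}) = {i, l}.
Read 'x': i→{i, l}, l→{i, l}; now {i, l}.
Read 'y': i→{k}, l→{j, k}; union {j, k}; ε-closure = {i, j, k, l}.
Read 'x': i→{i, l}, j→{k, l}, k→{k}, l→{i, l}; now {i, k, l}.
Read 'z': i→{k}, k→{k}, l→{j, l}; union {j, k, l}; ε-closure = {i, j, k, l}.
Read 'x': i→{i, l}, j→{k, l}, k→{k}, l→{i, l}; now {i, k, l}.
State j is not in {i, k, l}.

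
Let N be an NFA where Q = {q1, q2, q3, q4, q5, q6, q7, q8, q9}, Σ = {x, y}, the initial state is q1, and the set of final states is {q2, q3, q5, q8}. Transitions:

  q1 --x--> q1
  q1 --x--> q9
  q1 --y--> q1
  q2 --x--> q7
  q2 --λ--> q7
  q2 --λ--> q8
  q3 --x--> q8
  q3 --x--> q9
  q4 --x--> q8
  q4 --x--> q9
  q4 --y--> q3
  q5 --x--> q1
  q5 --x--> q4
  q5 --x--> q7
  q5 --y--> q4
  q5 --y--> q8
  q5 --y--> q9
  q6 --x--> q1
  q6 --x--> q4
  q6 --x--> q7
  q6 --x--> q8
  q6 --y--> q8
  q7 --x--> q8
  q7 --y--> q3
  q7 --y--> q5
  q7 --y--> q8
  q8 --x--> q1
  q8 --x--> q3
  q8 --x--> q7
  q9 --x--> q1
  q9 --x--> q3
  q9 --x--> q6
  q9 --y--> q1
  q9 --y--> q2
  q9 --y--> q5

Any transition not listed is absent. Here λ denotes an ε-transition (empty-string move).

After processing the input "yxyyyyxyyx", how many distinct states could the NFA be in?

7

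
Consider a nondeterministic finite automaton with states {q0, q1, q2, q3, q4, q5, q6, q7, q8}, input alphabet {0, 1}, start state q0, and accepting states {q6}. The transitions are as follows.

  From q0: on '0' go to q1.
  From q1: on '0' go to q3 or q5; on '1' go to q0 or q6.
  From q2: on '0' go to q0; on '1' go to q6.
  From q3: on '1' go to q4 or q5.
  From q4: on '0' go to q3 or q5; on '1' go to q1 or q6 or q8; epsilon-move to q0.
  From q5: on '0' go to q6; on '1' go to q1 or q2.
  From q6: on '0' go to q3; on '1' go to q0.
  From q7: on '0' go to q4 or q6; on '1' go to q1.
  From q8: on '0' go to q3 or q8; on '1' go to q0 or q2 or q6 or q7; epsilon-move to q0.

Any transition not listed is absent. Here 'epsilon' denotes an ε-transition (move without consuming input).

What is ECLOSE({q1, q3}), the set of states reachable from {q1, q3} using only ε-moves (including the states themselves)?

{q1, q3}

Begin with {q1, q3}.
No ε-moves leave this set, so the closure equals the set itself.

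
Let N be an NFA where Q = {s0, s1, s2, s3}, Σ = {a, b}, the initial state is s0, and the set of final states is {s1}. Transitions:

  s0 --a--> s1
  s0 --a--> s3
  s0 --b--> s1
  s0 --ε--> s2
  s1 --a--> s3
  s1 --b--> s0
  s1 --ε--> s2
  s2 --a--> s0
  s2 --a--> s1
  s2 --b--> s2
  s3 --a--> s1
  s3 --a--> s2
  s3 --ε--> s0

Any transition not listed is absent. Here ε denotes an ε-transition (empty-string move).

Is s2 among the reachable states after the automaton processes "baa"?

Yes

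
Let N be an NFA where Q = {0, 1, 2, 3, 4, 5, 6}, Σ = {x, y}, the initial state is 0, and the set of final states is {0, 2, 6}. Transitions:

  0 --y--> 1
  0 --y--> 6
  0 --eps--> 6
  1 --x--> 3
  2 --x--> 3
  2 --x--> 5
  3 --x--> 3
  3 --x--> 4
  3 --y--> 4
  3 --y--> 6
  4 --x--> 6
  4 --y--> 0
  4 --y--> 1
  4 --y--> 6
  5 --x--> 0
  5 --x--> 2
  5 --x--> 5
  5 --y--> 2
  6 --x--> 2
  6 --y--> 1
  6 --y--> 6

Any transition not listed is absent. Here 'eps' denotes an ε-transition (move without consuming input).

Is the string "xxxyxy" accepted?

Yes

Start: ε-closure({0}) = {0, 6}.
Read 'x': 0→∅, 6→{2}; now {2}.
Read 'x': 2→{3, 5}; now {3, 5}.
Read 'x': 3→{3, 4}, 5→{0, 2, 5}; union {0, 2, 3, 4, 5}; ε-closure = {0, 2, 3, 4, 5, 6}.
Read 'y': 0→{1, 6}, 2→∅, 3→{4, 6}, 4→{0, 1, 6}, 5→{2}, 6→{1, 6}; now {0, 1, 2, 4, 6}.
Read 'x': 0→∅, 1→{3}, 2→{3, 5}, 4→{6}, 6→{2}; now {2, 3, 5, 6}.
Read 'y': 2→∅, 3→{4, 6}, 5→{2}, 6→{1, 6}; now {1, 2, 4, 6}.
The final set {1, 2, 4, 6} contains the accepting states 2, 6.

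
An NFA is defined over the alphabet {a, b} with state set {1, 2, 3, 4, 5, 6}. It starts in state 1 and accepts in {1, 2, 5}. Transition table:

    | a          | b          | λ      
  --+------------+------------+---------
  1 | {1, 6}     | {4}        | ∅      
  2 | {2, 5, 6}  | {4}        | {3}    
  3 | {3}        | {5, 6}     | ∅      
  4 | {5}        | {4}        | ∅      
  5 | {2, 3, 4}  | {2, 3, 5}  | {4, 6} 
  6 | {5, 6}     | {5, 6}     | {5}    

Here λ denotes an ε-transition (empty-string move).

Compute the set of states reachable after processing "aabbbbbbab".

{2, 3, 4, 5, 6}

Start in {1}.
Read 'a': {1} → {1, 4, 5, 6}.
Read 'a': {1, 4, 5, 6} → {1, 2, 3, 4, 5, 6}.
Read 'b': {1, 2, 3, 4, 5, 6} → {2, 3, 4, 5, 6}.
Read 'b': {2, 3, 4, 5, 6} → {2, 3, 4, 5, 6}.
Read 'b': {2, 3, 4, 5, 6} → {2, 3, 4, 5, 6}.
Read 'b': {2, 3, 4, 5, 6} → {2, 3, 4, 5, 6}.
Read 'b': {2, 3, 4, 5, 6} → {2, 3, 4, 5, 6}.
Read 'b': {2, 3, 4, 5, 6} → {2, 3, 4, 5, 6}.
Read 'a': {2, 3, 4, 5, 6} → {2, 3, 4, 5, 6}.
Read 'b': {2, 3, 4, 5, 6} → {2, 3, 4, 5, 6}.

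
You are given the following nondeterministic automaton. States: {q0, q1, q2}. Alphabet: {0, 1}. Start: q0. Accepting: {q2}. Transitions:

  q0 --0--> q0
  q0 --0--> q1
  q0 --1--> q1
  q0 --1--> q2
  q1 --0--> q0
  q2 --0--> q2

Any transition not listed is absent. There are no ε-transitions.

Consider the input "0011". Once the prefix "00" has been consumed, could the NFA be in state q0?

Yes

Start in {q0}.
Read '0': {q0} → {q0, q1}.
Read '0': {q0, q1} → {q0, q1}.
State q0 is in {q0, q1}.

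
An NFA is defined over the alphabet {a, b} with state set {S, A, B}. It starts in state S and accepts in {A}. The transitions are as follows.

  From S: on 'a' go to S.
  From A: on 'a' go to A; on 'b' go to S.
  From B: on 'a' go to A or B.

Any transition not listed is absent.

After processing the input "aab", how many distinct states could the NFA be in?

Start in {S}.
Read 'a': {S} → {S}.
Read 'a': {S} → {S}.
Read 'b': {S} → ∅.
That set has 0 states.

0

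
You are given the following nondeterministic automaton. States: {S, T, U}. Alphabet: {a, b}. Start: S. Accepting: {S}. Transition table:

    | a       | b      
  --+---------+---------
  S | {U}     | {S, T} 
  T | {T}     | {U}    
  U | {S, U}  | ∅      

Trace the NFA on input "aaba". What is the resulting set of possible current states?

{T, U}

Start in {S}.
Read 'a': {S} → {U}.
Read 'a': {U} → {S, U}.
Read 'b': {S, U} → {S, T}.
Read 'a': {S, T} → {T, U}.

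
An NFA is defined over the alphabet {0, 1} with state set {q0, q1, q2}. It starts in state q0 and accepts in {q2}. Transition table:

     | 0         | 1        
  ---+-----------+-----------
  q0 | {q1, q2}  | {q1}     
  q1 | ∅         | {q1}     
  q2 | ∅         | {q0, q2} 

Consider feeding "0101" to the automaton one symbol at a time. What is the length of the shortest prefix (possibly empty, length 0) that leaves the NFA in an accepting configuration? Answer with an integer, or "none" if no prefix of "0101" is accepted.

1

Start in {q0}.
Read '0': {q0} → {q1, q2}.
None of the earlier sets intersect F, but {q1, q2} does.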